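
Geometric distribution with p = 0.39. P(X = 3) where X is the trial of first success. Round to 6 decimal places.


P = (1-p)^(k-1) * p
(1-p)^(k-1) = 0.61^2 = 0.3721
P = 0.3721 * 0.39 = 0.145119

0.145119


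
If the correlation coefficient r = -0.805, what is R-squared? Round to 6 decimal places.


R^2 = r^2 = (-0.805)^2 = 0.648025

0.648025


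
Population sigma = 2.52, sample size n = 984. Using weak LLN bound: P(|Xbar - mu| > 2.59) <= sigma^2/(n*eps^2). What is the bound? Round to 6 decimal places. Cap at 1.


bound = min(1, sigma^2/(n*eps^2))
sigma^2 = 2.52^2 = 6.3504
n*eps^2 = 984 * 2.59^2 = 984 * 6.7081 = 6600.7704
sigma^2/(n*eps^2) = 6.3504 / 6600.7704 ≈ 0.00096207

0.000962


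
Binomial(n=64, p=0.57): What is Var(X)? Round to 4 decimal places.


Var = n*p*(1-p) = 64 * 0.57 * 0.43 = 15.6864

15.6864


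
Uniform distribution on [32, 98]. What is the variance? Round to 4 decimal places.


Var = (b-a)^2 / 12
(b-a)^2 = (98 - 32)^2 = 4356
Var = 4356/12 = 363

363.0000


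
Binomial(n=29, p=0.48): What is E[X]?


E[X] = n*p = 29 * 0.48 = 13.92

13.92


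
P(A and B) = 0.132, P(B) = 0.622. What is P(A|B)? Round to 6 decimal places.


P(A|B) = P(A and B) / P(B) = 0.132 / 0.622 = 66/311 ≈ 0.21221865

0.212219


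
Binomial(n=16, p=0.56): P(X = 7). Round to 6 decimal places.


P = C(n,k) * p^k * (1-p)^(n-k)
C(16,7) = 11440
p^k = 0.56^7 ≈ 0.01727095
(1-p)^(n-k) = 0.44^9 ≈ 0.0006181218
P = 11440 * 0.01727095 * 0.0006181218 ≈ 0.122128

0.122128


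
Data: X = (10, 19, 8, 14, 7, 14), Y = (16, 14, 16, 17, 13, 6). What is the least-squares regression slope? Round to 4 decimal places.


b = sum((xi-xbar)(yi-ybar)) / sum((xi-xbar)^2)
n = 6, xbar = 72/6 = 12, ybar = 82/6 = 41/3 ≈ 13.666667
Sxy = sum((xi-xbar)(yi-ybar)) = -17
Sxx = sum((xi-xbar)^2) = 102
b = Sxy / Sxx = -1/6 ≈ -0.166667

-0.1667


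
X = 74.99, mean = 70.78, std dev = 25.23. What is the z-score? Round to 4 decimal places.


z = (X - mu) / sigma
X - mu = 74.99 - 70.78 = 4.21
z = 4.21 / 25.23 = 421/2523 ≈ 0.166865

0.1669


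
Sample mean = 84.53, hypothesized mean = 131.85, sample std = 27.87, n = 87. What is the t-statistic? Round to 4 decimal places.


t = (xbar - mu0) / (s/sqrt(n))
xbar - mu0 = 84.53 - 131.85 = -47.32
sqrt(87) ≈ 9.32737905
s/sqrt(n) = 27.87 / 9.32737905 ≈ 2.98797763
t = -47.32 / 2.98797763 ≈ -15.836799

-15.8368


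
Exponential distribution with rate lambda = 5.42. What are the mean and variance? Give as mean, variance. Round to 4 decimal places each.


mean = 1/lam, var = 1/lam^2
mean = 1 / 5.42 = 50/271 ≈ 0.184502
lam^2 = 5.42^2 = 29.3764
var = 1 / 29.3764 ≈ 0.034041

0.1845, 0.0340


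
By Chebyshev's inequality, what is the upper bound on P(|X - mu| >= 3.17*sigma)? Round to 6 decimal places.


P <= 1/k^2
k^2 = 3.17^2 = 10.0489
1/k^2 = 1 / 10.0489 ≈ 0.09951338

0.099513


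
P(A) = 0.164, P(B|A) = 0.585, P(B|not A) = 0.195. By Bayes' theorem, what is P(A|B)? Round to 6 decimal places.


P(A|B) = P(B|A)*P(A) / P(B), P(B) = P(B|A)*P(A) + P(B|not A)*P(not A)
P(B|A)*P(A) = 0.585 * 0.164 = 0.09594
P(B|not A)*P(not A) = 0.195 * 0.836 = 0.16302
P(B) = 0.09594 + 0.16302 = 0.25896
P(A|B) = 0.09594 / 0.25896 = 123/332 ≈ 0.37048193

0.370482


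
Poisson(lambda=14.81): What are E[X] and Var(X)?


E[X] = Var(X) = lambda = 14.81

14.81, 14.81


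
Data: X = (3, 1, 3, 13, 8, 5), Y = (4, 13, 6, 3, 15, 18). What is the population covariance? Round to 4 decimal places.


Cov = (1/n)*sum((xi-xbar)(yi-ybar))
n = 6, xbar = 33/6 = 5.5, ybar = 59/6 ≈ 9.833333
sum((xi-xbar)(yi-ybar)) = -32.5
Cov = -32.5 / 6 = -65/12 ≈ -5.416667

-5.4167


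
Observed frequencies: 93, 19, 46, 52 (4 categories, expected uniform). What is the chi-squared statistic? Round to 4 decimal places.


chi2 = sum((O-E)^2/E), E = total/4
total = 210, E = 210/4 = 52.5
(93 - 52.5)^2 / 52.5 = 1640.25 / 52.5 = 2187/70 ≈ 31.242857
(19 - 52.5)^2 / 52.5 = 1122.25 / 52.5 = 4489/210 ≈ 21.376190
(46 - 52.5)^2 / 52.5 = 42.25 / 52.5 = 169/210 ≈ 0.804762
(52 - 52.5)^2 / 52.5 = 0.25 / 52.5 = 1/210 ≈ 0.004762
chi2 = 374/7 ≈ 53.428571

53.4286


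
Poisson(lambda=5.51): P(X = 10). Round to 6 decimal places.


P = e^(-lam) * lam^k / k!
e^(-5.51) ≈ 0.004046107
lam^k = 5.51^10 ≈ 25793839.224997
k! = 10! = 3628800
P = 0.004046107 * 25793839.224997 / 3628800 ≈ 0.028760

0.028760


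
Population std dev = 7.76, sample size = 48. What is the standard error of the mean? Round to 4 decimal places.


SE = sigma / sqrt(n)
sqrt(48) ≈ 6.928203
SE = 7.76 / 6.928203 ≈ 1.120060

1.1201


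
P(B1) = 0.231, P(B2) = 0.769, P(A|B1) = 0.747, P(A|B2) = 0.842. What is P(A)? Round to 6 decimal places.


P(A) = P(A|B1)*P(B1) + P(A|B2)*P(B2)
P(A|B1)*P(B1) = 0.747 * 0.231 = 0.172557
P(A|B2)*P(B2) = 0.842 * 0.769 = 0.647498
P(A) = 0.172557 + 0.647498 = 0.820055

0.820055


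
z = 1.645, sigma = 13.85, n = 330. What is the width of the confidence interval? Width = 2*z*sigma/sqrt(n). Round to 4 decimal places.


width = 2*z*sigma/sqrt(n)
2*z*sigma = 2 * 1.645 * 13.85 = 45.5665
sqrt(330) ≈ 18.165902
width = 45.5665 / 18.165902 ≈ 2.508353

2.5084


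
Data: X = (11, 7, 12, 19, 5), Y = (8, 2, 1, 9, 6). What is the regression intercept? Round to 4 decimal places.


a = ybar - b*xbar, where b = sum((xi-xbar)(yi-ybar)) / sum((xi-xbar)^2)
n = 5, xbar = 54/5 = 10.8, ybar = 26/5 = 5.2
Sxy = sum((xi-xbar)(yi-ybar)) = 34.2
Sxx = sum((xi-xbar)^2) = 116.8
b = Sxy / Sxx = 171/584 ≈ 0.292808
a = 5.2 - 0.292808 * 10.8 = 595/292 ≈ 2.037671

2.0377


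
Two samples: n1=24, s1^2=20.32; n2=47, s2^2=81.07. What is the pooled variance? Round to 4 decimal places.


sp^2 = ((n1-1)*s1^2 + (n2-1)*s2^2)/(n1+n2-2)
(n1-1)*s1^2 = 23 * 20.32 = 467.36
(n2-1)*s2^2 = 46 * 81.07 = 3729.22
numerator = 467.36 + 3729.22 = 4196.58
n1+n2-2 = 69
sp^2 = 4196.58 / 69 = 60.82

60.8200


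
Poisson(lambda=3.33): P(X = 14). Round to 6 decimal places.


P = e^(-lam) * lam^k / k!
e^(-3.33) ≈ 0.03579311
lam^k = 3.33^14 ≈ 20616705.585986
k! = 14! = 87178291200
P = 0.03579311 * 20616705.585986 / 87178291200 ≈ 0.000008

0.000008


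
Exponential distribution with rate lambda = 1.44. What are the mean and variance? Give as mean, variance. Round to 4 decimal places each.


mean = 1/lam, var = 1/lam^2
mean = 1 / 1.44 = 25/36 ≈ 0.694444
lam^2 = 1.44^2 = 2.0736
var = 1 / 2.0736 = 625/1296 ≈ 0.482253

0.6944, 0.4823


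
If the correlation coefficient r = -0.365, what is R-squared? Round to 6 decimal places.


R^2 = r^2 = (-0.365)^2 = 0.133225

0.133225


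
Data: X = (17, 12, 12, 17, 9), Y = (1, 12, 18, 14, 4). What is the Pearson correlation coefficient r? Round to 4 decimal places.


r = sum((xi-xbar)(yi-ybar)) / sqrt(sum((xi-xbar)^2) * sum((yi-ybar)^2))
n = 5, xbar = 67/5 = 13.4, ybar = 49/5 = 9.8
Sxy = sum((xi-xbar)(yi-ybar)) = -5.6
Sxx = sum((xi-xbar)^2) = 49.2
Syy = sum((yi-ybar)^2) = 200.8
sqrt(Sxx*Syy) ≈ 99.394970
r = Sxy / sqrt(Sxx*Syy) = -5.6 / 99.394970 ≈ -0.056341

-0.0563


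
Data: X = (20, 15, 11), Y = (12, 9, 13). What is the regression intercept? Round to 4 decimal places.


a = ybar - b*xbar, where b = sum((xi-xbar)(yi-ybar)) / sum((xi-xbar)^2)
n = 3, xbar = 46/3 ≈ 15.333333, ybar = 34/3 ≈ 11.333333
Sxy = sum((xi-xbar)(yi-ybar)) = -10/3 ≈ -3.333333
Sxx = sum((xi-xbar)^2) = 122/3 ≈ 40.666667
b = Sxy / Sxx = -5/61 ≈ -0.081967
a = 11.333333 - (-0.081967) * 15.333333 = 768/61 ≈ 12.590164

12.5902


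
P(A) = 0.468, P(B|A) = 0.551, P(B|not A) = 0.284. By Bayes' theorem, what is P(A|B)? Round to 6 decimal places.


P(A|B) = P(B|A)*P(A) / P(B), P(B) = P(B|A)*P(A) + P(B|not A)*P(not A)
P(B|A)*P(A) = 0.551 * 0.468 = 0.257868
P(B|not A)*P(not A) = 0.284 * 0.532 = 0.151088
P(B) = 0.257868 + 0.151088 = 0.408956
P(A|B) = 0.257868 / 0.408956 = 3393/5381 ≈ 0.63055194

0.630552


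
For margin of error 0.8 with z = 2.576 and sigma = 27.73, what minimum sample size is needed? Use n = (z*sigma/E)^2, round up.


z*sigma/E = 2.576 * 27.73 / 0.8 = 89.2906
(z*sigma/E)^2 ≈ 7972.811248
round up: n = 7973

7973


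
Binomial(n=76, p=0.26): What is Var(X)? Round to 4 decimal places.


Var = n*p*(1-p) = 76 * 0.26 * 0.74 = 14.6224

14.6224


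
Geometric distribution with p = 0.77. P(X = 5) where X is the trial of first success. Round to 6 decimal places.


P = (1-p)^(k-1) * p
(1-p)^(k-1) = 0.23^4 = 0.00279841
P = 0.00279841 * 0.77 ≈ 0.002154776

0.002155


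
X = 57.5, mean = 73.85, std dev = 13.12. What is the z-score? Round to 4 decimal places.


z = (X - mu) / sigma
X - mu = 57.5 - 73.85 = -16.35
z = -16.35 / 13.12 = -1635/1312 ≈ -1.246189

-1.2462


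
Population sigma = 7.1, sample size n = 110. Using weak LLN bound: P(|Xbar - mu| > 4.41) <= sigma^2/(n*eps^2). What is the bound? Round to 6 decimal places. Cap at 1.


bound = min(1, sigma^2/(n*eps^2))
sigma^2 = 7.1^2 = 50.41
n*eps^2 = 110 * 4.41^2 = 110 * 19.4481 = 2139.291
sigma^2/(n*eps^2) = 50.41 / 2139.291 ≈ 0.02356388

0.023564


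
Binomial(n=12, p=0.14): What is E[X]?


E[X] = n*p = 12 * 0.14 = 1.68

1.68


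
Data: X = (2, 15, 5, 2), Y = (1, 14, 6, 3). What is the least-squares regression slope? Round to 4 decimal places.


b = sum((xi-xbar)(yi-ybar)) / sum((xi-xbar)^2)
n = 4, xbar = 24/4 = 6, ybar = 24/4 = 6
Sxy = sum((xi-xbar)(yi-ybar)) = 104
Sxx = sum((xi-xbar)^2) = 114
b = Sxy / Sxx = 52/57 ≈ 0.912281

0.9123


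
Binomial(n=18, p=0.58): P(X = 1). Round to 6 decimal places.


P = C(n,k) * p^k * (1-p)^(n-k)
C(18,1) = 18
p^k = 0.58^1 = 0.58
(1-p)^(n-k) = 0.42^17 ≈ 0.0000003937657
P = 18 * 0.58 * 0.0000003937657 ≈ 0.000004

0.000004


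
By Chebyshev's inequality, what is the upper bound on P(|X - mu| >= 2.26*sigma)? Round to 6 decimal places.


P <= 1/k^2
k^2 = 2.26^2 = 5.1076
1/k^2 = 1 / 5.1076 ≈ 0.19578667

0.195787


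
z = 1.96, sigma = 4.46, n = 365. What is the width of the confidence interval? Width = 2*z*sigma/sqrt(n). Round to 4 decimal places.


width = 2*z*sigma/sqrt(n)
2*z*sigma = 2 * 1.96 * 4.46 = 17.4832
sqrt(365) ≈ 19.104973
width = 17.4832 / 19.104973 ≈ 0.915113

0.9151


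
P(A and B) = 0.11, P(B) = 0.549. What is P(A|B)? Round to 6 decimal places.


P(A|B) = P(A and B) / P(B) = 0.11 / 0.549 = 110/549 ≈ 0.20036430

0.200364


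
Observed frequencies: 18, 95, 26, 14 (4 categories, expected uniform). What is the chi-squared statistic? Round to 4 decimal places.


chi2 = sum((O-E)^2/E), E = total/4
total = 153, E = 153/4 = 38.25
(18 - 38.25)^2 / 38.25 = 410.0625 / 38.25 = 729/68 ≈ 10.720588
(95 - 38.25)^2 / 38.25 = 3220.5625 / 38.25 = 51529/612 ≈ 84.197712
(26 - 38.25)^2 / 38.25 = 150.0625 / 38.25 = 2401/612 ≈ 3.923203
(14 - 38.25)^2 / 38.25 = 588.0625 / 38.25 = 9409/612 ≈ 15.374183
chi2 = 5825/51 ≈ 114.215686

114.2157


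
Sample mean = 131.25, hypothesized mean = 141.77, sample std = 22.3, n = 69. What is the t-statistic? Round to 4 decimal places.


t = (xbar - mu0) / (s/sqrt(n))
xbar - mu0 = 131.25 - 141.77 = -10.52
sqrt(69) ≈ 8.30662386
s/sqrt(n) = 22.3 / 8.30662386 ≈ 2.68460452
t = -10.52 / 2.68460452 ≈ -3.918640

-3.9186


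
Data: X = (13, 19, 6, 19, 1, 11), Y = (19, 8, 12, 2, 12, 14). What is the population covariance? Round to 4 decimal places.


Cov = (1/n)*sum((xi-xbar)(yi-ybar))
n = 6, xbar = 69/6 = 11.5, ybar = 67/6 ≈ 11.166667
sum((xi-xbar)(yi-ybar)) = -95.5
Cov = -95.5 / 6 = -191/12 ≈ -15.916667

-15.9167


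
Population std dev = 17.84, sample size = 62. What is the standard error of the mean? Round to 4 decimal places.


SE = sigma / sqrt(n)
sqrt(62) ≈ 7.874008
SE = 17.84 / 7.874008 ≈ 2.265682

2.2657


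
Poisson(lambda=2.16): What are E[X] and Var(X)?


E[X] = Var(X) = lambda = 2.16

2.16, 2.16


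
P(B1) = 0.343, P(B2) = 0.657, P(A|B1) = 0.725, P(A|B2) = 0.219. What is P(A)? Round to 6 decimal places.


P(A) = P(A|B1)*P(B1) + P(A|B2)*P(B2)
P(A|B1)*P(B1) = 0.725 * 0.343 = 0.248675
P(A|B2)*P(B2) = 0.219 * 0.657 = 0.143883
P(A) = 0.248675 + 0.143883 = 0.392558

0.392558


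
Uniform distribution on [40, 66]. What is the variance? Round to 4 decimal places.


Var = (b-a)^2 / 12
(b-a)^2 = (66 - 40)^2 = 676
Var = 676/12 ≈ 56.333333

56.3333


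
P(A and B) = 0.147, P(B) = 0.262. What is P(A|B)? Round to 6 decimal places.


P(A|B) = P(A and B) / P(B) = 0.147 / 0.262 = 147/262 ≈ 0.56106870

0.561069


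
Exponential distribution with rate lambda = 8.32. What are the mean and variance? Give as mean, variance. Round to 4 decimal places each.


mean = 1/lam, var = 1/lam^2
mean = 1 / 8.32 = 25/208 ≈ 0.120192
lam^2 = 8.32^2 = 69.2224
var = 1 / 69.2224 ≈ 0.014446

0.1202, 0.0144


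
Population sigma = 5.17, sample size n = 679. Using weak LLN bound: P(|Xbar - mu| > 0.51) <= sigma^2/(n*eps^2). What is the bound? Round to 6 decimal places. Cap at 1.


bound = min(1, sigma^2/(n*eps^2))
sigma^2 = 5.17^2 = 26.7289
n*eps^2 = 679 * 0.51^2 = 679 * 0.2601 = 176.6079
sigma^2/(n*eps^2) = 26.7289 / 176.6079 ≈ 0.15134600

0.151346


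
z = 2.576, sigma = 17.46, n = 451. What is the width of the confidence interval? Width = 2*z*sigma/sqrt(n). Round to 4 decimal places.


width = 2*z*sigma/sqrt(n)
2*z*sigma = 2 * 2.576 * 17.46 = 89.95392
sqrt(451) ≈ 21.236761
width = 89.95392 / 21.236761 ≈ 4.235765

4.2358


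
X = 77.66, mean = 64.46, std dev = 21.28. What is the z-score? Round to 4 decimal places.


z = (X - mu) / sigma
X - mu = 77.66 - 64.46 = 13.2
z = 13.2 / 21.28 = 165/266 ≈ 0.620301

0.6203


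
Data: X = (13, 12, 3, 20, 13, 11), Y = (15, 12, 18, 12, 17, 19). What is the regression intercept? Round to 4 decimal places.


a = ybar - b*xbar, where b = sum((xi-xbar)(yi-ybar)) / sum((xi-xbar)^2)
n = 6, xbar = 72/6 = 12, ybar = 93/6 = 15.5
Sxy = sum((xi-xbar)(yi-ybar)) = -53
Sxx = sum((xi-xbar)^2) = 148
b = Sxy / Sxx = -53/148 ≈ -0.358108
a = 15.5 - (-0.358108) * 12 = 1465/74 ≈ 19.797297

19.7973


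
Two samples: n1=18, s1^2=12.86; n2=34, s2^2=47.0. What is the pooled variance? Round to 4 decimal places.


sp^2 = ((n1-1)*s1^2 + (n2-1)*s2^2)/(n1+n2-2)
(n1-1)*s1^2 = 17 * 12.86 = 218.62
(n2-1)*s2^2 = 33 * 47.0 = 1551
numerator = 218.62 + 1551 = 1769.62
n1+n2-2 = 50
sp^2 = 1769.62 / 50 = 35.3924

35.3924


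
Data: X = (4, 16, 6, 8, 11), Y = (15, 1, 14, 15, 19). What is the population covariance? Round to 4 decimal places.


Cov = (1/n)*sum((xi-xbar)(yi-ybar))
n = 5, xbar = 45/5 = 9, ybar = 64/5 = 12.8
sum((xi-xbar)(yi-ybar)) = -87
Cov = -87 / 5 = -17.4

-17.4000


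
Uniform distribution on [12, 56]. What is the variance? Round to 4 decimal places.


Var = (b-a)^2 / 12
(b-a)^2 = (56 - 12)^2 = 1936
Var = 1936/12 ≈ 161.333333

161.3333


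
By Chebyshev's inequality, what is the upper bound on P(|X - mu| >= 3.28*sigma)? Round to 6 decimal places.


P <= 1/k^2
k^2 = 3.28^2 = 10.7584
1/k^2 = 1 / 10.7584 = 625/6724 ≈ 0.09295062

0.092951


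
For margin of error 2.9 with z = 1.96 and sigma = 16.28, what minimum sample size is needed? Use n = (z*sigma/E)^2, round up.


z*sigma/E = 1.96 * 16.28 / 2.9 = 39886/3625 ≈ 11.003034
(z*sigma/E)^2 ≈ 121.066768
round up: n = 122

122


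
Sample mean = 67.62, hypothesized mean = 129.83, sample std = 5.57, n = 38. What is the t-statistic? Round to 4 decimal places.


t = (xbar - mu0) / (s/sqrt(n))
xbar - mu0 = 67.62 - 129.83 = -62.21
sqrt(38) ≈ 6.16441400
s/sqrt(n) = 5.57 / 6.16441400 ≈ 0.90357332
t = -62.21 / 0.90357332 ≈ -68.848868

-68.8489


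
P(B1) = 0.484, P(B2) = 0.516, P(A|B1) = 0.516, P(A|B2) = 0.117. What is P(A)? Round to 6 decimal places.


P(A) = P(A|B1)*P(B1) + P(A|B2)*P(B2)
P(A|B1)*P(B1) = 0.516 * 0.484 = 0.249744
P(A|B2)*P(B2) = 0.117 * 0.516 = 0.060372
P(A) = 0.249744 + 0.060372 = 0.310116

0.310116


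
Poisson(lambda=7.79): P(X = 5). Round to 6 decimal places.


P = e^(-lam) * lam^k / k!
e^(-7.79) ≈ 0.0004138529
lam^k = 7.79^5 ≈ 28687.142344
k! = 5! = 120
P = 0.0004138529 * 28687.142344 / 120 ≈ 0.098935

0.098935


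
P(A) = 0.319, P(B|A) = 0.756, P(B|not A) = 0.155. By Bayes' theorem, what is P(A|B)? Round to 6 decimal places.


P(A|B) = P(B|A)*P(A) / P(B), P(B) = P(B|A)*P(A) + P(B|not A)*P(not A)
P(B|A)*P(A) = 0.756 * 0.319 = 0.241164
P(B|not A)*P(not A) = 0.155 * 0.681 = 0.105555
P(B) = 0.241164 + 0.105555 = 0.346719
P(A|B) = 0.241164 / 0.346719 ≈ 0.69556038

0.695560


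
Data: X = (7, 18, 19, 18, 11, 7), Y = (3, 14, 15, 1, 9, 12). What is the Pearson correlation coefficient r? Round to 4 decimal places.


r = sum((xi-xbar)(yi-ybar)) / sqrt(sum((xi-xbar)^2) * sum((yi-ybar)^2))
n = 6, xbar = 80/6 = 40/3 ≈ 13.333333, ybar = 54/6 = 9
Sxy = sum((xi-xbar)(yi-ybar)) = 39
Sxx = sum((xi-xbar)^2) = 484/3 ≈ 161.333333
Syy = sum((yi-ybar)^2) = 170
sqrt(Sxx*Syy) ≈ 165.609984
r = Sxy / sqrt(Sxx*Syy) = 39 / 165.609984 ≈ 0.235493

0.2355


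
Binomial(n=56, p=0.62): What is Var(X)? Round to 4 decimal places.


Var = n*p*(1-p) = 56 * 0.62 * 0.38 = 13.1936

13.1936


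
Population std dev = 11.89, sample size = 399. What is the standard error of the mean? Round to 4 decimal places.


SE = sigma / sqrt(n)
sqrt(399) ≈ 19.974984
SE = 11.89 / 19.974984 ≈ 0.595245

0.5952


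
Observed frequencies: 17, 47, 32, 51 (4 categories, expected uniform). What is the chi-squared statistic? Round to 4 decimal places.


chi2 = sum((O-E)^2/E), E = total/4
total = 147, E = 147/4 = 36.75
(17 - 36.75)^2 / 36.75 = 390.0625 / 36.75 = 6241/588 ≈ 10.613946
(47 - 36.75)^2 / 36.75 = 105.0625 / 36.75 = 1681/588 ≈ 2.858844
(32 - 36.75)^2 / 36.75 = 22.5625 / 36.75 = 361/588 ≈ 0.613946
(51 - 36.75)^2 / 36.75 = 203.0625 / 36.75 = 1083/196 ≈ 5.525510
chi2 = 961/49 ≈ 19.612245

19.6122


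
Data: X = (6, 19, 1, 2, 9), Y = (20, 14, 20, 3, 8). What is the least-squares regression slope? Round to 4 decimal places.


b = sum((xi-xbar)(yi-ybar)) / sum((xi-xbar)^2)
n = 5, xbar = 37/5 = 7.4, ybar = 65/5 = 13
Sxy = sum((xi-xbar)(yi-ybar)) = 3
Sxx = sum((xi-xbar)^2) = 209.2
b = Sxy / Sxx = 15/1046 ≈ 0.014340

0.0143


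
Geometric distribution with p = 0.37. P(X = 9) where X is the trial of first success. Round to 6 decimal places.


P = (1-p)^(k-1) * p
(1-p)^(k-1) = 0.63^8 ≈ 0.02481558
P = 0.02481558 * 0.37 ≈ 0.009181764

0.009182


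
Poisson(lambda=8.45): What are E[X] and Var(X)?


E[X] = Var(X) = lambda = 8.45

8.45, 8.45


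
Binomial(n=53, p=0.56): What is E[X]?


E[X] = n*p = 53 * 0.56 = 29.68

29.68


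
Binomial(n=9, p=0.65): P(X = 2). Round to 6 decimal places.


P = C(n,k) * p^k * (1-p)^(n-k)
C(9,2) = 36
p^k = 0.65^2 = 0.4225
(1-p)^(n-k) = 0.35^7 ≈ 0.0006433930
P = 36 * 0.4225 * 0.0006433930 ≈ 0.009786

0.009786


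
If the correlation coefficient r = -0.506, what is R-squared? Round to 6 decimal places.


R^2 = r^2 = (-0.506)^2 = 0.256036

0.256036


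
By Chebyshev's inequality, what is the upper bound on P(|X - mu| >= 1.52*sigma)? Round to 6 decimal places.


P <= 1/k^2
k^2 = 1.52^2 = 2.3104
1/k^2 = 1 / 2.3104 = 625/1444 ≈ 0.43282548

0.432825


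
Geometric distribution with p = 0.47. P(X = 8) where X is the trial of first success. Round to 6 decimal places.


P = (1-p)^(k-1) * p
(1-p)^(k-1) = 0.53^7 ≈ 0.01174711
P = 0.01174711 * 0.47 ≈ 0.005521142

0.005521


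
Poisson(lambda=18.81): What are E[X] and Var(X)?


E[X] = Var(X) = lambda = 18.81

18.81, 18.81


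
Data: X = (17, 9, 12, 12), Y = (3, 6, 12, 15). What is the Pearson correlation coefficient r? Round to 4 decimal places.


r = sum((xi-xbar)(yi-ybar)) / sqrt(sum((xi-xbar)^2) * sum((yi-ybar)^2))
n = 4, xbar = 50/4 = 12.5, ybar = 36/4 = 9
Sxy = sum((xi-xbar)(yi-ybar)) = -21
Sxx = sum((xi-xbar)^2) = 33
Syy = sum((yi-ybar)^2) = 90
sqrt(Sxx*Syy) ≈ 54.497706
r = Sxy / sqrt(Sxx*Syy) = -21 / 54.497706 ≈ -0.385337

-0.3853


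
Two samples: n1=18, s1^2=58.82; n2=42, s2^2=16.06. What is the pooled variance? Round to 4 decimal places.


sp^2 = ((n1-1)*s1^2 + (n2-1)*s2^2)/(n1+n2-2)
(n1-1)*s1^2 = 17 * 58.82 = 999.94
(n2-1)*s2^2 = 41 * 16.06 = 658.46
numerator = 999.94 + 658.46 = 1658.4
n1+n2-2 = 58
sp^2 = 1658.4 / 58 = 4146/145 ≈ 28.593103

28.5931


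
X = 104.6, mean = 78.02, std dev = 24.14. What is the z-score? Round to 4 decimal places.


z = (X - mu) / sigma
X - mu = 104.6 - 78.02 = 26.58
z = 26.58 / 24.14 = 1329/1207 ≈ 1.101077

1.1011


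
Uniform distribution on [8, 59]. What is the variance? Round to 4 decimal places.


Var = (b-a)^2 / 12
(b-a)^2 = (59 - 8)^2 = 2601
Var = 2601/12 = 216.75

216.7500


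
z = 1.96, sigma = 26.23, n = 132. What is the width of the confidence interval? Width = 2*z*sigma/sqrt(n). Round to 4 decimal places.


width = 2*z*sigma/sqrt(n)
2*z*sigma = 2 * 1.96 * 26.23 = 102.8216
sqrt(132) ≈ 11.489125
width = 102.8216 / 11.489125 ≈ 8.949472

8.9495


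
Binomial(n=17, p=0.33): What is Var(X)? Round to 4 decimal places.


Var = n*p*(1-p) = 17 * 0.33 * 0.67 = 3.7587

3.7587


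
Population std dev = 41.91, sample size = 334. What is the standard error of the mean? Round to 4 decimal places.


SE = sigma / sqrt(n)
sqrt(334) ≈ 18.275667
SE = 41.91 / 18.275667 ≈ 2.293213

2.2932


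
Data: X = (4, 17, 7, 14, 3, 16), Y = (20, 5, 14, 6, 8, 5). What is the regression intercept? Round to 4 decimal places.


a = ybar - b*xbar, where b = sum((xi-xbar)(yi-ybar)) / sum((xi-xbar)^2)
n = 6, xbar = 61/6 ≈ 10.166667, ybar = 58/6 = 29/3 ≈ 9.666667
Sxy = sum((xi-xbar)(yi-ybar)) = -416/3 ≈ -138.666667
Sxx = sum((xi-xbar)^2) = 1169/6 ≈ 194.833333
b = Sxy / Sxx = -832/1169 ≈ -0.711719
a = 9.666667 - (-0.711719) * 10.166667 = 19759/1169 ≈ 16.902481

16.9025


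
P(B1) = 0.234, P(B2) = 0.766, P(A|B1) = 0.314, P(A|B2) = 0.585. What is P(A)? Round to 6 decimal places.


P(A) = P(A|B1)*P(B1) + P(A|B2)*P(B2)
P(A|B1)*P(B1) = 0.314 * 0.234 = 0.073476
P(A|B2)*P(B2) = 0.585 * 0.766 = 0.44811
P(A) = 0.073476 + 0.44811 = 0.521586

0.521586


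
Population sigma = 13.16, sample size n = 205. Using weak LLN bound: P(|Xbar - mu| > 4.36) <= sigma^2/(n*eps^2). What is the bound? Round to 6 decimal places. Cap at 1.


bound = min(1, sigma^2/(n*eps^2))
sigma^2 = 13.16^2 = 173.1856
n*eps^2 = 205 * 4.36^2 = 205 * 19.0096 = 3896.968
sigma^2/(n*eps^2) = 173.1856 / 3896.968 ≈ 0.04444111

0.044441


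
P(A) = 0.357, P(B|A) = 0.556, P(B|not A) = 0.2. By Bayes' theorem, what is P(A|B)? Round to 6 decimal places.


P(A|B) = P(B|A)*P(A) / P(B), P(B) = P(B|A)*P(A) + P(B|not A)*P(not A)
P(B|A)*P(A) = 0.556 * 0.357 = 0.198492
P(B|not A)*P(not A) = 0.2 * 0.643 = 0.1286
P(B) = 0.198492 + 0.1286 = 0.327092
P(A|B) = 0.198492 / 0.327092 ≈ 0.60683844

0.606838


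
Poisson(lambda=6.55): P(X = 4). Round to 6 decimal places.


P = e^(-lam) * lam^k / k!
e^(-6.55) ≈ 0.001430116
lam^k = 6.55^4 ≈ 1840.624506
k! = 4! = 24
P = 0.001430116 * 1840.624506 / 24 ≈ 0.109679

0.109679


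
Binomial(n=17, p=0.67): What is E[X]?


E[X] = n*p = 17 * 0.67 = 11.39

11.39


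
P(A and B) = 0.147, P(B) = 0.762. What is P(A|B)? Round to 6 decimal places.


P(A|B) = P(A and B) / P(B) = 0.147 / 0.762 = 49/254 ≈ 0.19291339

0.192913


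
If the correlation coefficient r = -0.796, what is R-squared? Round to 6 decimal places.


R^2 = r^2 = (-0.796)^2 = 0.633616

0.633616


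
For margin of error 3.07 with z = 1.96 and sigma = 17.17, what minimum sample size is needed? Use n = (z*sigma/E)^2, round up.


z*sigma/E = 1.96 * 17.17 / 3.07 = 84133/7675 ≈ 10.961954
(z*sigma/E)^2 ≈ 120.164444
round up: n = 121

121


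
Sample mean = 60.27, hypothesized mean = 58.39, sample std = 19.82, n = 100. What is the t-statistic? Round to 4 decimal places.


t = (xbar - mu0) / (s/sqrt(n))
xbar - mu0 = 60.27 - 58.39 = 1.88
sqrt(100) = 10
s/sqrt(n) = 19.82 / 10 = 1.982
t = 1.88 / 1.982 = 940/991 ≈ 0.948537

0.9485


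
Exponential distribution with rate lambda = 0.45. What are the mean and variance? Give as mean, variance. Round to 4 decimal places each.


mean = 1/lam, var = 1/lam^2
mean = 1 / 0.45 = 20/9 ≈ 2.222222
lam^2 = 0.45^2 = 0.2025
var = 1 / 0.2025 = 400/81 ≈ 4.938272

2.2222, 4.9383


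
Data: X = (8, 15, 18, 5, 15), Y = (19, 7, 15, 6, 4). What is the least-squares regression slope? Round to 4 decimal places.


b = sum((xi-xbar)(yi-ybar)) / sum((xi-xbar)^2)
n = 5, xbar = 61/5 = 12.2, ybar = 51/5 = 10.2
Sxy = sum((xi-xbar)(yi-ybar)) = -5.2
Sxx = sum((xi-xbar)^2) = 118.8
b = Sxy / Sxx = -13/297 ≈ -0.043771

-0.0438


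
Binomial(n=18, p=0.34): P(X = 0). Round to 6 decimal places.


P = C(n,k) * p^k * (1-p)^(n-k)
C(18,0) = 1
p^k = 0.34^0 = 1
(1-p)^(n-k) = 0.66^18 ≈ 0.0005646650
P = 1 * 1 * 0.0005646650 ≈ 0.000565

0.000565


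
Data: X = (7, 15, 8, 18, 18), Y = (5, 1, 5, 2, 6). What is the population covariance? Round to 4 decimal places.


Cov = (1/n)*sum((xi-xbar)(yi-ybar))
n = 5, xbar = 66/5 = 13.2, ybar = 19/5 = 3.8
sum((xi-xbar)(yi-ybar)) = -16.8
Cov = -16.8 / 5 = -3.36

-3.3600


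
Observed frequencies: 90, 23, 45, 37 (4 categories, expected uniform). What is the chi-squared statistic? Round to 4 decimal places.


chi2 = sum((O-E)^2/E), E = total/4
total = 195, E = 195/4 = 48.75
(90 - 48.75)^2 / 48.75 = 1701.5625 / 48.75 = 1815/52 ≈ 34.903846
(23 - 48.75)^2 / 48.75 = 663.0625 / 48.75 = 10609/780 ≈ 13.601282
(45 - 48.75)^2 / 48.75 = 14.0625 / 48.75 = 15/52 ≈ 0.288462
(37 - 48.75)^2 / 48.75 = 138.0625 / 48.75 = 2209/780 ≈ 2.832051
chi2 = 10067/195 ≈ 51.625641

51.6256


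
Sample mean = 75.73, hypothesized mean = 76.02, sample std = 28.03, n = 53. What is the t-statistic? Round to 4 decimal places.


t = (xbar - mu0) / (s/sqrt(n))
xbar - mu0 = 75.73 - 76.02 = -0.29
sqrt(53) ≈ 7.28010989
s/sqrt(n) = 28.03 / 7.28010989 ≈ 3.85021661
t = -0.29 / 3.85021661 ≈ -0.075320

-0.0753


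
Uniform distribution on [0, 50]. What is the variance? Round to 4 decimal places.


Var = (b-a)^2 / 12
(b-a)^2 = (50 - 0)^2 = 2500
Var = 2500/12 ≈ 208.333333

208.3333


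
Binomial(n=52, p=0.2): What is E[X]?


E[X] = n*p = 52 * 0.2 = 10.4

10.4


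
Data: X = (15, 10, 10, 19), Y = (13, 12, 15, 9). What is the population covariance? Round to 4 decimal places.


Cov = (1/n)*sum((xi-xbar)(yi-ybar))
n = 4, xbar = 54/4 = 13.5, ybar = 49/4 = 12.25
sum((xi-xbar)(yi-ybar)) = -25.5
Cov = -25.5 / 4 = -6.375

-6.3750


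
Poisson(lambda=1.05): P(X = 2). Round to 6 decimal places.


P = e^(-lam) * lam^k / k!
e^(-1.05) ≈ 0.3499377
lam^k = 1.05^2 = 1.1025
k! = 2! = 2
P = 0.3499377 * 1.1025 / 2 ≈ 0.192903

0.192903


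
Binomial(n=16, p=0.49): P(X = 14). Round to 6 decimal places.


P = C(n,k) * p^k * (1-p)^(n-k)
C(16,14) = 120
p^k = 0.49^14 ≈ 0.00004599865
(1-p)^(n-k) = 0.51^2 = 0.2601
P = 120 * 0.00004599865 * 0.2601 ≈ 0.001436

0.001436


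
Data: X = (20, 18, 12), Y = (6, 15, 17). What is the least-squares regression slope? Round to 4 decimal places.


b = sum((xi-xbar)(yi-ybar)) / sum((xi-xbar)^2)
n = 3, xbar = 50/3 ≈ 16.666667, ybar = 38/3 ≈ 12.666667
Sxy = sum((xi-xbar)(yi-ybar)) = -118/3 ≈ -39.333333
Sxx = sum((xi-xbar)^2) = 104/3 ≈ 34.666667
b = Sxy / Sxx = -59/52 ≈ -1.134615

-1.1346


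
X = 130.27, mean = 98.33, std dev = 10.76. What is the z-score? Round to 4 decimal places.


z = (X - mu) / sigma
X - mu = 130.27 - 98.33 = 31.94
z = 31.94 / 10.76 = 1597/538 ≈ 2.968401

2.9684


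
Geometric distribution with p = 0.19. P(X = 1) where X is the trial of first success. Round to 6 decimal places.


P = (1-p)^(k-1) * p
(1-p)^(k-1) = 0.81^0 = 1
P = 1 * 0.19 = 0.19

0.190000


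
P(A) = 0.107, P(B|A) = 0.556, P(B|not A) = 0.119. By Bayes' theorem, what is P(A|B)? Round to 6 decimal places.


P(A|B) = P(B|A)*P(A) / P(B), P(B) = P(B|A)*P(A) + P(B|not A)*P(not A)
P(B|A)*P(A) = 0.556 * 0.107 = 0.059492
P(B|not A)*P(not A) = 0.119 * 0.893 = 0.106267
P(B) = 0.059492 + 0.106267 = 0.165759
P(A|B) = 0.059492 / 0.165759 ≈ 0.35890661

0.358907


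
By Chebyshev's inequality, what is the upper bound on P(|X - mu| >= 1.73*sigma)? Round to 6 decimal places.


P <= 1/k^2
k^2 = 1.73^2 = 2.9929
1/k^2 = 1 / 2.9929 ≈ 0.33412409

0.334124


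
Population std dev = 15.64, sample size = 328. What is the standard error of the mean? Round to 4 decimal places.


SE = sigma / sqrt(n)
sqrt(328) ≈ 18.110770
SE = 15.64 / 18.110770 ≈ 0.863575

0.8636


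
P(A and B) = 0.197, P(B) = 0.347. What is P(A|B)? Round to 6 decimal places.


P(A|B) = P(A and B) / P(B) = 0.197 / 0.347 = 197/347 ≈ 0.56772334

0.567723


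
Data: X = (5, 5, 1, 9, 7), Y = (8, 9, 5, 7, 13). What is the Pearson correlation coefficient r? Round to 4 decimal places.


r = sum((xi-xbar)(yi-ybar)) / sqrt(sum((xi-xbar)^2) * sum((yi-ybar)^2))
n = 5, xbar = 27/5 = 5.4, ybar = 42/5 = 8.4
Sxy = sum((xi-xbar)(yi-ybar)) = 17.2
Sxx = sum((xi-xbar)^2) = 35.2
Syy = sum((yi-ybar)^2) = 35.2
sqrt(Sxx*Syy) = 35.2
r = Sxy / sqrt(Sxx*Syy) = 17.2 / 35.2 = 43/88 ≈ 0.488636

0.4886


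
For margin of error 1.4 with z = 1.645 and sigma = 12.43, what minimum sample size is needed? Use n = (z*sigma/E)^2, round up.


z*sigma/E = 1.645 * 12.43 / 1.4 = 14.60525
(z*sigma/E)^2 ≈ 213.313328
round up: n = 214

214


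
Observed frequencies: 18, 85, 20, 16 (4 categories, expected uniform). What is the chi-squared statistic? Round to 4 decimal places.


chi2 = sum((O-E)^2/E), E = total/4
total = 139, E = 139/4 = 34.75
(18 - 34.75)^2 / 34.75 = 280.5625 / 34.75 = 4489/556 ≈ 8.073741
(85 - 34.75)^2 / 34.75 = 2525.0625 / 34.75 = 40401/556 ≈ 72.663669
(20 - 34.75)^2 / 34.75 = 217.5625 / 34.75 = 3481/556 ≈ 6.260791
(16 - 34.75)^2 / 34.75 = 351.5625 / 34.75 = 5625/556 ≈ 10.116906
chi2 = 13499/139 ≈ 97.115108

97.1151


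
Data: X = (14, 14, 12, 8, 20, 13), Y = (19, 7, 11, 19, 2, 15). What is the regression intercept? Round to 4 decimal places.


a = ybar - b*xbar, where b = sum((xi-xbar)(yi-ybar)) / sum((xi-xbar)^2)
n = 6, xbar = 81/6 = 13.5, ybar = 73/6 ≈ 12.166667
Sxy = sum((xi-xbar)(yi-ybar)) = -102.5
Sxx = sum((xi-xbar)^2) = 75.5
b = Sxy / Sxx = -205/151 ≈ -1.357616
a = 12.166667 - (-1.357616) * 13.5 = 13814/453 ≈ 30.494481

30.4945


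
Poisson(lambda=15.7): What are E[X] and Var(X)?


E[X] = Var(X) = lambda = 15.7

15.7, 15.7


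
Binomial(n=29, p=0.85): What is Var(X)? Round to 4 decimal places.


Var = n*p*(1-p) = 29 * 0.85 * 0.15 = 3.6975

3.6975


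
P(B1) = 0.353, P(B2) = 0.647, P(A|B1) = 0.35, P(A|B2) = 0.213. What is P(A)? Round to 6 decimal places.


P(A) = P(A|B1)*P(B1) + P(A|B2)*P(B2)
P(A|B1)*P(B1) = 0.35 * 0.353 = 0.12355
P(A|B2)*P(B2) = 0.213 * 0.647 = 0.137811
P(A) = 0.12355 + 0.137811 = 0.261361

0.261361


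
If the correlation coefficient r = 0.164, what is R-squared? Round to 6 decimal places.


R^2 = r^2 = (0.164)^2 = 0.026896

0.026896


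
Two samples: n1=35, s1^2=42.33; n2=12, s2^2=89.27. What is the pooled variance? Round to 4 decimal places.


sp^2 = ((n1-1)*s1^2 + (n2-1)*s2^2)/(n1+n2-2)
(n1-1)*s1^2 = 34 * 42.33 = 1439.22
(n2-1)*s2^2 = 11 * 89.27 = 981.97
numerator = 1439.22 + 981.97 = 2421.19
n1+n2-2 = 45
sp^2 = 2421.19 / 45 = 242119/4500 ≈ 53.804222

53.8042


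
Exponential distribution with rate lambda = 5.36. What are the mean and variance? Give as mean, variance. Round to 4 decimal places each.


mean = 1/lam, var = 1/lam^2
mean = 1 / 5.36 = 25/134 ≈ 0.186567
lam^2 = 5.36^2 = 28.7296
var = 1 / 28.7296 ≈ 0.034807

0.1866, 0.0348


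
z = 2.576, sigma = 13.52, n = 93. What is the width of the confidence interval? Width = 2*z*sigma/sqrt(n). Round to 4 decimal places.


width = 2*z*sigma/sqrt(n)
2*z*sigma = 2 * 2.576 * 13.52 = 69.65504
sqrt(93) ≈ 9.643651
width = 69.65504 / 9.643651 ≈ 7.222891

7.2229


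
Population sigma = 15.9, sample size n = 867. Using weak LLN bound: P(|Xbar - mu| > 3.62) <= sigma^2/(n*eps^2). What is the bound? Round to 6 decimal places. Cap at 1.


bound = min(1, sigma^2/(n*eps^2))
sigma^2 = 15.9^2 = 252.81
n*eps^2 = 867 * 3.62^2 = 867 * 13.1044 = 11361.5148
sigma^2/(n*eps^2) = 252.81 / 11361.5148 ≈ 0.02225143

0.022251


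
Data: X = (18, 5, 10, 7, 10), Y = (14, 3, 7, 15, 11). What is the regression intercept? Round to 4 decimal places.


a = ybar - b*xbar, where b = sum((xi-xbar)(yi-ybar)) / sum((xi-xbar)^2)
n = 5, xbar = 50/5 = 10, ybar = 50/5 = 10
Sxy = sum((xi-xbar)(yi-ybar)) = 52
Sxx = sum((xi-xbar)^2) = 98
b = Sxy / Sxx = 26/49 ≈ 0.530612
a = 10 - 0.530612 * 10 = 230/49 ≈ 4.693878

4.6939


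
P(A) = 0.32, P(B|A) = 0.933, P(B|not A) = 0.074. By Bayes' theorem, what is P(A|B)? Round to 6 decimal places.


P(A|B) = P(B|A)*P(A) / P(B), P(B) = P(B|A)*P(A) + P(B|not A)*P(not A)
P(B|A)*P(A) = 0.933 * 0.32 = 0.29856
P(B|not A)*P(not A) = 0.074 * 0.68 = 0.05032
P(B) = 0.29856 + 0.05032 = 0.34888
P(A|B) = 0.29856 / 0.34888 = 3732/4361 ≈ 0.85576703

0.855767


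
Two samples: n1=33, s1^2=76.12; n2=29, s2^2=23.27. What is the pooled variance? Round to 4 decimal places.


sp^2 = ((n1-1)*s1^2 + (n2-1)*s2^2)/(n1+n2-2)
(n1-1)*s1^2 = 32 * 76.12 = 2435.84
(n2-1)*s2^2 = 28 * 23.27 = 651.56
numerator = 2435.84 + 651.56 = 3087.4
n1+n2-2 = 60
sp^2 = 3087.4 / 60 = 15437/300 ≈ 51.456667

51.4567


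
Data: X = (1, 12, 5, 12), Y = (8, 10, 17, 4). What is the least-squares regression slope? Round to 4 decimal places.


b = sum((xi-xbar)(yi-ybar)) / sum((xi-xbar)^2)
n = 4, xbar = 30/4 = 7.5, ybar = 39/4 = 9.75
Sxy = sum((xi-xbar)(yi-ybar)) = -31.5
Sxx = sum((xi-xbar)^2) = 89
b = Sxy / Sxx = -63/178 ≈ -0.353933

-0.3539


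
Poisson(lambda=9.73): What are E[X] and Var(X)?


E[X] = Var(X) = lambda = 9.73

9.73, 9.73


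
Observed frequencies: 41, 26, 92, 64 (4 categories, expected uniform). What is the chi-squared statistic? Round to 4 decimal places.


chi2 = sum((O-E)^2/E), E = total/4
total = 223, E = 223/4 = 55.75
(41 - 55.75)^2 / 55.75 = 217.5625 / 55.75 = 3481/892 ≈ 3.902466
(26 - 55.75)^2 / 55.75 = 885.0625 / 55.75 = 14161/892 ≈ 15.875561
(92 - 55.75)^2 / 55.75 = 1314.0625 / 55.75 = 21025/892 ≈ 23.570628
(64 - 55.75)^2 / 55.75 = 68.0625 / 55.75 = 1089/892 ≈ 1.220852
chi2 = 9939/223 ≈ 44.569507

44.5695


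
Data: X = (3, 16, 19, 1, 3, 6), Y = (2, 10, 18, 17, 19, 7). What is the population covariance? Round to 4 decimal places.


Cov = (1/n)*sum((xi-xbar)(yi-ybar))
n = 6, xbar = 48/6 = 8, ybar = 73/6 ≈ 12.166667
sum((xi-xbar)(yi-ybar)) = 40
Cov = 40 / 6 = 20/3 ≈ 6.666667

6.6667


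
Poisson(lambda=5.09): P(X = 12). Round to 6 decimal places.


P = e^(-lam) * lam^k / k!
e^(-5.09) ≈ 0.006158020
lam^k = 5.09^12 ≈ 302422004.779182
k! = 12! = 479001600
P = 0.006158020 * 302422004.779182 / 479001600 ≈ 0.003888

0.003888


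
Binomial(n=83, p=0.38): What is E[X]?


E[X] = n*p = 83 * 0.38 = 31.54

31.54


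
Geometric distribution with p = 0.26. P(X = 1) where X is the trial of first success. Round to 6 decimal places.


P = (1-p)^(k-1) * p
(1-p)^(k-1) = 0.74^0 = 1
P = 1 * 0.26 = 0.26

0.260000


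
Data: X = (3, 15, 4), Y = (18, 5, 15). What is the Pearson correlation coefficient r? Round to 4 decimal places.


r = sum((xi-xbar)(yi-ybar)) / sqrt(sum((xi-xbar)^2) * sum((yi-ybar)^2))
n = 3, xbar = 22/3 ≈ 7.333333, ybar = 38/3 ≈ 12.666667
Sxy = sum((xi-xbar)(yi-ybar)) = -269/3 ≈ -89.666667
Sxx = sum((xi-xbar)^2) = 266/3 ≈ 88.666667
Syy = sum((yi-ybar)^2) = 278/3 ≈ 92.666667
sqrt(Sxx*Syy) ≈ 90.644605
r = Sxy / sqrt(Sxx*Syy) = -89.666667 / 90.644605 ≈ -0.989211

-0.9892


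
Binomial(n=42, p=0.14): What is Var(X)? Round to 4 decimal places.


Var = n*p*(1-p) = 42 * 0.14 * 0.86 = 5.0568

5.0568


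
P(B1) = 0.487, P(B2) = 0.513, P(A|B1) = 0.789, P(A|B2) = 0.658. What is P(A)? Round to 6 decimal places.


P(A) = P(A|B1)*P(B1) + P(A|B2)*P(B2)
P(A|B1)*P(B1) = 0.789 * 0.487 = 0.384243
P(A|B2)*P(B2) = 0.658 * 0.513 = 0.337554
P(A) = 0.384243 + 0.337554 = 0.721797

0.721797


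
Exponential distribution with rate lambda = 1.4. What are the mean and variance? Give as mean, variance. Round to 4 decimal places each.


mean = 1/lam, var = 1/lam^2
mean = 1 / 1.4 = 5/7 ≈ 0.714286
lam^2 = 1.4^2 = 1.96
var = 1 / 1.96 = 25/49 ≈ 0.510204

0.7143, 0.5102


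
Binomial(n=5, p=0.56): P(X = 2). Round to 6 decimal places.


P = C(n,k) * p^k * (1-p)^(n-k)
C(5,2) = 10
p^k = 0.56^2 = 0.3136
(1-p)^(n-k) = 0.44^3 = 0.085184
P = 10 * 0.3136 * 0.085184 ≈ 0.267137

0.267137


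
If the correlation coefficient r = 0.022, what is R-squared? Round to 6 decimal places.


R^2 = r^2 = (0.022)^2 = 0.000484

0.000484


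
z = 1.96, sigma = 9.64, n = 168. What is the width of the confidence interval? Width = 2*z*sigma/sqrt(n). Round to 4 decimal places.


width = 2*z*sigma/sqrt(n)
2*z*sigma = 2 * 1.96 * 9.64 = 37.7888
sqrt(168) ≈ 12.961481
width = 37.7888 / 12.961481 ≈ 2.915469

2.9155


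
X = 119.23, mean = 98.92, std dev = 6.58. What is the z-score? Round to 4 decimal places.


z = (X - mu) / sigma
X - mu = 119.23 - 98.92 = 20.31
z = 20.31 / 6.58 = 2031/658 ≈ 3.086626

3.0866


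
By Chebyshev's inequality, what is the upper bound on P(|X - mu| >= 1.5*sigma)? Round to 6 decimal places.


P <= 1/k^2
k^2 = 1.5^2 = 2.25
1/k^2 = 1 / 2.25 = 4/9 ≈ 0.44444444

0.444444


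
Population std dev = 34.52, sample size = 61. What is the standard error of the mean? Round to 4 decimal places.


SE = sigma / sqrt(n)
sqrt(61) ≈ 7.810250
SE = 34.52 / 7.810250 ≈ 4.419833

4.4198


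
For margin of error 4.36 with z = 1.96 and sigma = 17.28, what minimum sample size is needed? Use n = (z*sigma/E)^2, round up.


z*sigma/E = 1.96 * 17.28 / 4.36 = 21168/2725 ≈ 7.768073
(z*sigma/E)^2 ≈ 60.342964
round up: n = 61

61


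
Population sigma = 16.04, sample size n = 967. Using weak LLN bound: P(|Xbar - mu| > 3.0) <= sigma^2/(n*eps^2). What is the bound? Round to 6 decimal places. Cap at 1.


bound = min(1, sigma^2/(n*eps^2))
sigma^2 = 16.04^2 = 257.2816
n*eps^2 = 967 * 3.0^2 = 967 * 9 = 8703
sigma^2/(n*eps^2) = 257.2816 / 8703 ≈ 0.02956240

0.029562


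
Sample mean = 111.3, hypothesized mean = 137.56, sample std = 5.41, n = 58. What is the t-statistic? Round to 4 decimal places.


t = (xbar - mu0) / (s/sqrt(n))
xbar - mu0 = 111.3 - 137.56 = -26.26
sqrt(58) ≈ 7.61577311
s/sqrt(n) = 5.41 / 7.61577311 ≈ 0.71036780
t = -26.26 / 0.71036780 ≈ -36.966766

-36.9668


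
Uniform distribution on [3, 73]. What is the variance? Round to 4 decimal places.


Var = (b-a)^2 / 12
(b-a)^2 = (73 - 3)^2 = 4900
Var = 4900/12 ≈ 408.333333

408.3333


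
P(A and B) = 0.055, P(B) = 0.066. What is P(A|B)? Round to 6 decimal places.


P(A|B) = P(A and B) / P(B) = 0.055 / 0.066 = 5/6 ≈ 0.83333333

0.833333


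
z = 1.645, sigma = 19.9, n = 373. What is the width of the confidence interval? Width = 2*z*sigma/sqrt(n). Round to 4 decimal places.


width = 2*z*sigma/sqrt(n)
2*z*sigma = 2 * 1.645 * 19.9 = 65.471
sqrt(373) ≈ 19.313208
width = 65.471 / 19.313208 ≈ 3.389960

3.3900


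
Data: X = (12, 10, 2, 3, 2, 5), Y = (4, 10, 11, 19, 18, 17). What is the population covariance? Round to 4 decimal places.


Cov = (1/n)*sum((xi-xbar)(yi-ybar))
n = 6, xbar = 34/6 = 17/3 ≈ 5.666667, ybar = 79/6 ≈ 13.166667
sum((xi-xbar)(yi-ybar)) = -299/3 ≈ -99.666667
Cov = -99.666667 / 6 = -299/18 ≈ -16.611111

-16.6111


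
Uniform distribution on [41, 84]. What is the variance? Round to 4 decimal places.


Var = (b-a)^2 / 12
(b-a)^2 = (84 - 41)^2 = 1849
Var = 1849/12 ≈ 154.083333

154.0833


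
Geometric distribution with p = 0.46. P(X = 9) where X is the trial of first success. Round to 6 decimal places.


P = (1-p)^(k-1) * p
(1-p)^(k-1) = 0.54^8 ≈ 0.007230196
P = 0.007230196 * 0.46 ≈ 0.003325890

0.003326


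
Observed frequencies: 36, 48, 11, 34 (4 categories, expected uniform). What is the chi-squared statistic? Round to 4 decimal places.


chi2 = sum((O-E)^2/E), E = total/4
total = 129, E = 129/4 = 32.25
(36 - 32.25)^2 / 32.25 = 14.0625 / 32.25 = 75/172 ≈ 0.436047
(48 - 32.25)^2 / 32.25 = 248.0625 / 32.25 = 1323/172 ≈ 7.691860
(11 - 32.25)^2 / 32.25 = 451.5625 / 32.25 = 7225/516 ≈ 14.001938
(34 - 32.25)^2 / 32.25 = 3.0625 / 32.25 = 49/516 ≈ 0.094961
chi2 = 2867/129 ≈ 22.224806

22.2248
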